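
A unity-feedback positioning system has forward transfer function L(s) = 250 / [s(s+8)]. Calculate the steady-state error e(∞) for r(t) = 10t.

L(s) has one factor of s in the denominator, so the system is type 1.
K_v = lim_{s→0} s·L(s) = 250 / (8) = 31.25.
e_ss = 10/K_v = 10/31.25 = 0.32.

0.32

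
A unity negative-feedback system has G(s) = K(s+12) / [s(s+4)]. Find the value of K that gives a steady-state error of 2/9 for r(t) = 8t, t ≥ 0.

12

One free integrator in G(s): this is a type 1 system.
K_v = lim_{s→0} s·G(s) = K·12 / (4) = 3·K.
e_ss = 8/K_v = 2/9 ⇒ K_v = 36 ⇒ K = 36/3 = 12.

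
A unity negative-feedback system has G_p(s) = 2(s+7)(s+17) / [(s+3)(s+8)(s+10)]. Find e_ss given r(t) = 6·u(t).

No free integrators in G_p(s): this is a type 0 system.
K_p = lim_{s→0} G_p(s) = 2·7·17 / (3·8·10) = 119/120.
e_ss = 6/(1 + K_p) = 6/(239/120) = 720/239.

720/239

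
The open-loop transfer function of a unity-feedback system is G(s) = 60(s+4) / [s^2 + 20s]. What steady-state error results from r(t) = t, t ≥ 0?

1/12

The denominator has no term below 20s — 1 pole at s=0, type 1.
K_v = lim_{s→0} s·G(s) = 60·4 / 20 = 12.
e_ss = 1/K_v = 1/12.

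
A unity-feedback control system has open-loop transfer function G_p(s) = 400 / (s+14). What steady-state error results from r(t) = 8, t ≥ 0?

56/207

The open loop has no poles at the origin → type 0 system.
K_p = lim_{s→0} G_p(s) = 400 / (14) = 200/7.
e_ss = 8/(1 + K_p) = 8/(207/7) = 56/207.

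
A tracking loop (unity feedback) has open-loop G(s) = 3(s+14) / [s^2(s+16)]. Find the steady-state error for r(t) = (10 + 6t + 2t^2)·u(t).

System type = 2 (two poles at s=0). Treating each term separately:
  • 10: tracked with zero error.
  • 6t: tracked with zero error.
  • 2t^2: e_ss = 4/K_a with K_a=2.625 → 32/21.
Total e_ss = 32/21.

32/21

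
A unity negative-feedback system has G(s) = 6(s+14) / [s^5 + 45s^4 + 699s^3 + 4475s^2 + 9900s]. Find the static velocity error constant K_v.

7/825

Factoring s from the denominator leaves a polynomial with constant term 9900, so the system is type 1.
K_v = lim_{s→0} s·G(s) = 6·14 / 9900 = 7/825.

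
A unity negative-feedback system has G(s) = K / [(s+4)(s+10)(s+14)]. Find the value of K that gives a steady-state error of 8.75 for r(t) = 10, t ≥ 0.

80

The open loop has no poles at the origin → type 0 system.
K_p = lim_{s→0} G(s) = K / (4·10·14) = (1/560)·K.
e_ss = 10/(1 + K_p) = 8.75 ⇒ 1 + (1/560)·K = 8/7 ⇒ K = 80.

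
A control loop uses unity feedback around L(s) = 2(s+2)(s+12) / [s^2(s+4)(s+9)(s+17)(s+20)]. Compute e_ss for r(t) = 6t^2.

L(s) has two factors of s in the denominator, so the system is type 2.
K_a = lim_{s→0} s^2·L(s) = 2·2·12 / (4·9·17·20) = 1/255.
r(t) = 6t^2 gives R(s) = 12/s^3.
e_ss = 12/K_a = 12/(1/255) = 3060.

3060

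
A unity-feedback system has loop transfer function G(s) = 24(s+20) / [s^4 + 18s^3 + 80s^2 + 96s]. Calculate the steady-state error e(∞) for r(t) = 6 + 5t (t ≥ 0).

Lowest-order denominator term is 96s, so the open loop has 1 pole at the origin → type 1 system. By superposition:
  • 6: tracked with zero error.
  • 5t: e_ss = 5/K_v with K_v=5 → 1.
Total e_ss = 1.

1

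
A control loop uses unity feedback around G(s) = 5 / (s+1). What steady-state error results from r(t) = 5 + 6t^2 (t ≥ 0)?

infinity

System type = 0 (no poles at s=0). Taking each input component in turn:
  • 5: e_ss = 5/(1+K_p) with K_p=5 → 5/6.
  • 6t^2: a type-0 system cannot track it, e_ss → ∞.
The unbounded component dominates.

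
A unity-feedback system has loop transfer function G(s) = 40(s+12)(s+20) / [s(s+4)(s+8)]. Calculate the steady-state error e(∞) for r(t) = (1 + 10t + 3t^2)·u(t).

infinity

System type = 1 (one pole at s=0). By superposition:
  • 1: tracked with zero error.
  • 10t: e_ss = 10/K_v with K_v=300 → 1/30.
  • 3t^2: a type-1 system cannot track it, e_ss → ∞.
The unbounded component dominates.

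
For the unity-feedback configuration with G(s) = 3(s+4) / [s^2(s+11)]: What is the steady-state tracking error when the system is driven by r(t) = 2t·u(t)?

0

The open loop has two poles at the origin → type 2 system.
K_v = ∞ for a type-2 system; e_ss to a ramp is zero.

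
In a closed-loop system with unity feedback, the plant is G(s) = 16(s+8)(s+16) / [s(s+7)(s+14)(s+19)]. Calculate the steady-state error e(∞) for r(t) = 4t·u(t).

931/256

System type = 1 (one pole at s=0).
K_v = lim_{s→0} s·G(s) = 16·8·16 / (7·14·19) = 1024/931.
e_ss = 4/K_v = 4/(1024/931) = 931/256.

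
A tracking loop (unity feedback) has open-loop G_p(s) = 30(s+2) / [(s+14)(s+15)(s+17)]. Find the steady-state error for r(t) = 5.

595/121

No free integrators in G_p(s): this is a type 0 system.
K_p = lim_{s→0} G_p(s) = 30·2 / (14·15·17) = 2/119.
e_ss = 5/(1 + K_p) = 5/(121/119) = 595/121.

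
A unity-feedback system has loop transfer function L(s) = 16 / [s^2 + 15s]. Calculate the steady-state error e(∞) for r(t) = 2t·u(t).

1.875

Lowest-order denominator term is 15s, so the open loop has 1 pole at the origin → type 1 system.
K_v = lim_{s→0} s·L(s) = 16 / 15 = 16/15.
e_ss = 2/K_v = 2/(16/15) = 1.875.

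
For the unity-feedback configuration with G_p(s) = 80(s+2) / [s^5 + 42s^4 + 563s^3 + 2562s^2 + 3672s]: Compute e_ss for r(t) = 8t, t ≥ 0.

Factoring s from the denominator leaves a polynomial with constant term 3672, so the system is type 1.
K_v = lim_{s→0} s·G_p(s) = 80·2 / 3672 = 20/459.
e_ss = 8/K_v = 8/(20/459) = 183.6.

183.6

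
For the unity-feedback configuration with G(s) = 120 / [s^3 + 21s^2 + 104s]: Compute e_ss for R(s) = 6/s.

The denominator has no term below 104s — 1 pole at s=0, type 1.
K_p = ∞ for a type-1 system; e_ss to a step is zero.

0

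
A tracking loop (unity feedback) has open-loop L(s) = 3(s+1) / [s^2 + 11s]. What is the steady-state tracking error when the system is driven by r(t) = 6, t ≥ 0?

0

Factoring s from the denominator leaves a polynomial with constant term 11, so the system is type 1.
A type-1 system has K_p = ∞, so it tracks a step input with zero steady-state error.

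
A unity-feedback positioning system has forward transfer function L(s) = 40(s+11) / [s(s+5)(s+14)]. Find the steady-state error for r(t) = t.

7/44

System type = 1 (one pole at s=0).
K_v = lim_{s→0} s·L(s) = 40·11 / (5·14) = 44/7.
e_ss = 1/K_v = 1/(44/7) = 7/44.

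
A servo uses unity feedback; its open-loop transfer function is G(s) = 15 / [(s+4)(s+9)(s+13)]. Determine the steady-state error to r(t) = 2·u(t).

The open loop has no poles at the origin → type 0 system.
K_p = lim_{s→0} G(s) = 15 / (4·9·13) = 5/156.
e_ss = 2/(1 + K_p) = 2/(161/156) = 312/161.

312/161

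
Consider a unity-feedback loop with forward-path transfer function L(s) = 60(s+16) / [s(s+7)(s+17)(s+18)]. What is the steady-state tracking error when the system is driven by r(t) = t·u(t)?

L(s) has one factor of s in the denominator, so the system is type 1.
K_v = lim_{s→0} s·L(s) = 60·16 / (7·17·18) = 160/357.
e_ss = 1/K_v = 1/(160/357) = 357/160.

357/160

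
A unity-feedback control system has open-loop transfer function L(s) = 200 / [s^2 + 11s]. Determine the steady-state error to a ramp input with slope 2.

0.11

Lowest-order denominator term is 11s, so the open loop has 1 pole at the origin → type 1 system.
K_v = lim_{s→0} s·L(s) = 200 / 11 = 200/11.
e_ss = 2/K_v = 2/(200/11) = 0.11.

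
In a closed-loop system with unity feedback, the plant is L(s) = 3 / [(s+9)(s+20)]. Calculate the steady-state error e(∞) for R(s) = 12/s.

720/61

L(s) has no factors of s in the denominator, so the system is type 0.
K_p = lim_{s→0} L(s) = 3 / (9·20) = 1/60.
e_ss = 12/(1 + K_p) = 12/(61/60) = 720/61.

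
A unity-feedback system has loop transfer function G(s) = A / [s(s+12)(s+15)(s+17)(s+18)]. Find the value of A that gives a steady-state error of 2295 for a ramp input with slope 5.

120

System type = 1 (one pole at s=0).
K_v = lim_{s→0} s·G(s) = A / (12·15·17·18) = (1/55080)·A.
e_ss = 5/K_v = 2295 ⇒ K_v = 1/459 ⇒ A = (1/459)/(1/55080) = 120.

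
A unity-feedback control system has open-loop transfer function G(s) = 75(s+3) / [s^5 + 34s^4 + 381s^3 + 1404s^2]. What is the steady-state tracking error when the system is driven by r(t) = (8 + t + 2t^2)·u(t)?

Factoring s^2 from the denominator leaves a polynomial with constant term 1404, so the system is type 2. By superposition:
  • 8: tracked with zero error.
  • t: tracked with zero error.
  • 2t^2: e_ss = 4/K_a with K_a=25/156 → 24.96.
Total e_ss = 24.96.

24.96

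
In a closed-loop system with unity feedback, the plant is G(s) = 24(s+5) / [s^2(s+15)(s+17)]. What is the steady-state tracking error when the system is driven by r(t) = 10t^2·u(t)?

42.5

G(s) has two factors of s in the denominator, so the system is type 2.
K_a = lim_{s→0} s^2·G(s) = 24·5 / (15·17) = 8/17.
r(t) = 10t^2 gives R(s) = 20/s^3.
e_ss = 20/K_a = 20/(8/17) = 42.5.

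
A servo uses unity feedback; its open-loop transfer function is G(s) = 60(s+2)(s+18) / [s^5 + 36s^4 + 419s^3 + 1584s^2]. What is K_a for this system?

15/11

The denominator has no term below 1584s^2 — 2 poles at s=0, type 2.
K_a = lim_{s→0} s^2·G(s) = 60·2·18 / 1584 = 15/11.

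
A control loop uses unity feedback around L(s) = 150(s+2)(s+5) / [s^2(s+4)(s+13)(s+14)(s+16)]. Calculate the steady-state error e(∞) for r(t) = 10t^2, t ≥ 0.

L(s) has two factors of s in the denominator, so the system is type 2.
K_a = lim_{s→0} s^2·L(s) = 150·2·5 / (4·13·14·16) = 375/2912.
r(t) = 10t^2 gives R(s) = 20/s^3.
e_ss = 20/K_a = 20/(375/2912) = 11648/75.

11648/75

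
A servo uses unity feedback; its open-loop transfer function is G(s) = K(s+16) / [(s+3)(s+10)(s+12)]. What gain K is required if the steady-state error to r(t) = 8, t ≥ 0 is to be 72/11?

The open loop has no poles at the origin → type 0 system.
K_p = lim_{s→0} G(s) = K·16 / (3·10·12) = (2/45)·K.
e_ss = 8/(1 + K_p) = 72/11 ⇒ 1 + (2/45)·K = 11/9 ⇒ K = 5.

5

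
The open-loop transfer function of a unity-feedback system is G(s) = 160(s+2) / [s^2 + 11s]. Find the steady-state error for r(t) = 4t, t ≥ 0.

Lowest-order denominator term is 11s, so the open loop has 1 pole at the origin → type 1 system.
K_v = lim_{s→0} s·G(s) = 160·2 / 11 = 320/11.
e_ss = 4/K_v = 4/(320/11) = 0.1375.

0.1375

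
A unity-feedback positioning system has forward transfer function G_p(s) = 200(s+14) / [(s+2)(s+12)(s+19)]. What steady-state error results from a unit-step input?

57/407

No free integrators in G_p(s): this is a type 0 system.
K_p = lim_{s→0} G_p(s) = 200·14 / (2·12·19) = 350/57.
e_ss = 1/(1 + K_p) = 1/(407/57) = 57/407.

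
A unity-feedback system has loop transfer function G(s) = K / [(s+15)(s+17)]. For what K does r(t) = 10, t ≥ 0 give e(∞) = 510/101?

250

No free integrators in G(s): this is a type 0 system.
K_p = lim_{s→0} G(s) = K / (15·17) = (1/255)·K.
e_ss = 10/(1 + K_p) = 510/101 ⇒ 1 + (1/255)·K = 101/51 ⇒ K = 250.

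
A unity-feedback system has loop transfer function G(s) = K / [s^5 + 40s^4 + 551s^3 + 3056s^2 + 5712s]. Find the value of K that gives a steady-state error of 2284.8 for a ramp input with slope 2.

Factoring s from the denominator leaves a polynomial with constant term 5712, so the system is type 1.
K_v = lim_{s→0} s·G(s) = K / 5712 = (1/5712)·K.
e_ss = 2/K_v = 2284.8 ⇒ K_v = 5/5712 ⇒ K = (5/5712)/(1/5712) = 5.

5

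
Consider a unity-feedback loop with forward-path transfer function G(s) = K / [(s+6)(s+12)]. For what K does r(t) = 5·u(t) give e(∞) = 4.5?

System type = 0 (no poles at s=0).
K_p = lim_{s→0} G(s) = K / (6·12) = (1/72)·K.
e_ss = 5/(1 + K_p) = 4.5 ⇒ 1 + (1/72)·K = 10/9 ⇒ K = 8.

8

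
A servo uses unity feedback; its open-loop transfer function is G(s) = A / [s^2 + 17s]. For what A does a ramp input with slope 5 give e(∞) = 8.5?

The denominator has no term below 17s — 1 pole at s=0, type 1.
K_v = lim_{s→0} s·G(s) = A / 17 = (1/17)·A.
e_ss = 5/K_v = 8.5 ⇒ K_v = 10/17 ⇒ A = (10/17)/(1/17) = 10.

10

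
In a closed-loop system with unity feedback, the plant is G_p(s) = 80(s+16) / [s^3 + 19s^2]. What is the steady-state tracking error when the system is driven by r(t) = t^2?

19/640

The denominator has no term below 19s^2 — 2 poles at s=0, type 2.
K_a = lim_{s→0} s^2·G_p(s) = 80·16 / 19 = 1280/19.
r(t) = t^2 gives R(s) = 2/s^3.
e_ss = 2/K_a = 2/(1280/19) = 19/640.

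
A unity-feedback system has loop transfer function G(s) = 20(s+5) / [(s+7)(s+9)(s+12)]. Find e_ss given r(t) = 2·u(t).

189/107

No free integrators in G(s): this is a type 0 system.
K_p = lim_{s→0} G(s) = 20·5 / (7·9·12) = 25/189.
e_ss = 2/(1 + K_p) = 2/(214/189) = 189/107.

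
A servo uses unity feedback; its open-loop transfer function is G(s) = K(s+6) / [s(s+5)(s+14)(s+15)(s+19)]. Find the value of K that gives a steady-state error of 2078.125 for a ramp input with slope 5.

One free integrator in G(s): this is a type 1 system.
K_v = lim_{s→0} s·G(s) = K·6 / (5·14·15·19) = (1/3325)·K.
e_ss = 5/K_v = 2078.125 ⇒ K_v = 8/3325 ⇒ K = (8/3325)/(1/3325) = 8.

8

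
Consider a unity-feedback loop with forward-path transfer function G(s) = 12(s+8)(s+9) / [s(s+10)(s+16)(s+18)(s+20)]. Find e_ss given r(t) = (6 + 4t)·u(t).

System type = 1 (one pole at s=0). By superposition:
  • 6: tracked with zero error.
  • 4t: e_ss = 4/K_v with K_v=0.015 → 800/3.
Total e_ss = 800/3.

800/3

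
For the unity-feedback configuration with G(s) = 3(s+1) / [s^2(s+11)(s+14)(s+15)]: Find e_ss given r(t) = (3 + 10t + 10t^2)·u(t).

15400

System type = 2 (two poles at s=0). Treating each term separately:
  • 3: tracked with zero error.
  • 10t: tracked with zero error.
  • 10t^2: e_ss = 20/K_a with K_a=1/770 → 15400.
Total e_ss = 15400.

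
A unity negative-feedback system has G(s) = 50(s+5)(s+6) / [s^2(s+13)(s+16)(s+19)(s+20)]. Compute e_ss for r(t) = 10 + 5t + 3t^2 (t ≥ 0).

316.16

The open loop has two poles at the origin → type 2 system. By superposition:
  • 10: tracked with zero error.
  • 5t: tracked with zero error.
  • 3t^2: e_ss = 6/K_a with K_a=75/3952 → 316.16.
Total e_ss = 316.16.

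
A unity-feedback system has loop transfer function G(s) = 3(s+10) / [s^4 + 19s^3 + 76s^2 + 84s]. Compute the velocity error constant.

Lowest-order denominator term is 84s, so the open loop has 1 pole at the origin → type 1 system.
K_v = lim_{s→0} s·G(s) = 3·10 / 84 = 5/14.

5/14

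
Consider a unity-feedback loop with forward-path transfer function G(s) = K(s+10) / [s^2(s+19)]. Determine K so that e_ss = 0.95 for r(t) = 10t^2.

The open loop has two poles at the origin → type 2 system.
K_a = lim_{s→0} s^2·G(s) = K·10 / (19) = (10/19)·K.
e_ss = 20/K_a = 0.95 ⇒ K_a = 400/19 ⇒ K = (400/19)/(10/19) = 40.

40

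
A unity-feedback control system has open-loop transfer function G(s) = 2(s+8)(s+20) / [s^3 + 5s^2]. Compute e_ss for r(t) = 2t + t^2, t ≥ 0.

Lowest-order denominator term is 5s^2, so the open loop has 2 poles at the origin → type 2 system. By superposition:
  • 2t: tracked with zero error.
  • t^2: e_ss = 2/K_a with K_a=64 → 1/32.
Total e_ss = 1/32.

1/32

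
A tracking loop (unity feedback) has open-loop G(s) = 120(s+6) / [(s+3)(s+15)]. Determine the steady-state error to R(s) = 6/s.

6/17

G(s) has no factors of s in the denominator, so the system is type 0.
K_p = lim_{s→0} G(s) = 120·6 / (3·15) = 16.
e_ss = 6/(1 + K_p) = 6/17.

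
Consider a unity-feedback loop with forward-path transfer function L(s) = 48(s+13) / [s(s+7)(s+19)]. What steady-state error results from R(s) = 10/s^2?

665/312

One free integrator in L(s): this is a type 1 system.
K_v = lim_{s→0} s·L(s) = 48·13 / (7·19) = 624/133.
e_ss = 10/K_v = 10/(624/133) = 665/312.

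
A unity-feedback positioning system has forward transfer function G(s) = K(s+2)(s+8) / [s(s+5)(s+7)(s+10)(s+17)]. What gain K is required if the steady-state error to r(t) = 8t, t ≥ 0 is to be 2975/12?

12

One free integrator in G(s): this is a type 1 system.
K_v = lim_{s→0} s·G(s) = K·2·8 / (5·7·10·17) = (8/2975)·K.
e_ss = 8/K_v = 2975/12 ⇒ K_v = 96/2975 ⇒ K = (96/2975)/(8/2975) = 12.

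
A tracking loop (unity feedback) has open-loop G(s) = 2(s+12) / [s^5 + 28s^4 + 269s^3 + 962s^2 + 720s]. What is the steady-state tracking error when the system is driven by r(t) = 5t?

150

Lowest-order denominator term is 720s, so the open loop has 1 pole at the origin → type 1 system.
K_v = lim_{s→0} s·G(s) = 2·12 / 720 = 1/30.
e_ss = 5/K_v = 5/(1/30) = 150.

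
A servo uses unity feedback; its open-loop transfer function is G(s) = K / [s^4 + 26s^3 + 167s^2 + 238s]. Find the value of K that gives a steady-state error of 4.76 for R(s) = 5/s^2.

Factoring s from the denominator leaves a polynomial with constant term 238, so the system is type 1.
K_v = lim_{s→0} s·G(s) = K / 238 = (1/238)·K.
e_ss = 5/K_v = 4.76 ⇒ K_v = 125/119 ⇒ K = (125/119)/(1/238) = 250.

250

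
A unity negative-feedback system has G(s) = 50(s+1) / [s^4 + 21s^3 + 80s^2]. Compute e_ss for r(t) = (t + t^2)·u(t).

Factoring s^2 from the denominator leaves a polynomial with constant term 80, so the system is type 2. Taking each input component in turn:
  • t: tracked with zero error.
  • t^2: e_ss = 2/K_a with K_a=0.625 → 3.2.
Total e_ss = 3.2.

3.2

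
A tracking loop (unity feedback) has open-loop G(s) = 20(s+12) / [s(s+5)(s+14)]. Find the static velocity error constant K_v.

24/7

System type = 1 (one pole at s=0).
K_v = lim_{s→0} s·G(s) = 20·12 / (5·14) = 24/7.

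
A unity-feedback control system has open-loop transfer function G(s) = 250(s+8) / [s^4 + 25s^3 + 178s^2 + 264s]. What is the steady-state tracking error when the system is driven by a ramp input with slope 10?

Lowest-order denominator term is 264s, so the open loop has 1 pole at the origin → type 1 system.
K_v = lim_{s→0} s·G(s) = 250·8 / 264 = 250/33.
e_ss = 10/K_v = 10/(250/33) = 1.32.

1.32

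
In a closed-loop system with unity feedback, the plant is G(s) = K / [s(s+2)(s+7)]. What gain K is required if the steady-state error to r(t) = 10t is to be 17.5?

8

G(s) has one factor of s in the denominator, so the system is type 1.
K_v = lim_{s→0} s·G(s) = K / (2·7) = (1/14)·K.
e_ss = 10/K_v = 17.5 ⇒ K_v = 4/7 ⇒ K = (4/7)/(1/14) = 8.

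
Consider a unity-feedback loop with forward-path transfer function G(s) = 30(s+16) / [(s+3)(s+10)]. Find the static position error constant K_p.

The open loop has no poles at the origin → type 0 system.
K_p = lim_{s→0} G(s) = 30·16 / (3·10) = 16.

16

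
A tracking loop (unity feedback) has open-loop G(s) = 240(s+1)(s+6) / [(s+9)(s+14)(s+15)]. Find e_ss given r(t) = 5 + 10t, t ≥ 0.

infinity

No free integrators in G(s): this is a type 0 system. Treating each term separately:
  • 5: e_ss = 5/(1+K_p) with K_p=16/21 → 105/37.
  • 10t: a type-0 system cannot track it, e_ss → ∞.
The unbounded component dominates.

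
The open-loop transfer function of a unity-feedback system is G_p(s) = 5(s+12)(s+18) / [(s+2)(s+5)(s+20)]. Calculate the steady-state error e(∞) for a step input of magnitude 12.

1.875

System type = 0 (no poles at s=0).
K_p = lim_{s→0} G_p(s) = 5·12·18 / (2·5·20) = 5.4.
e_ss = 12/(1 + K_p) = 12/6.4 = 1.875.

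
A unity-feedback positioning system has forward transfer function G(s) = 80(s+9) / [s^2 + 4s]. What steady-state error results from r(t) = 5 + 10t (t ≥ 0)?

The denominator has no term below 4s — 1 pole at s=0, type 1. Taking each input component in turn:
  • 5: tracked with zero error.
  • 10t: e_ss = 10/K_v with K_v=180 → 1/18.
Total e_ss = 1/18.

1/18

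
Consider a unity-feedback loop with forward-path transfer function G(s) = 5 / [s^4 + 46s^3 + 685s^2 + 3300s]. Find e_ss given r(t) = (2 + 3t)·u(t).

The denominator has no term below 3300s — 1 pole at s=0, type 1. By superposition:
  • 2: tracked with zero error.
  • 3t: e_ss = 3/K_v with K_v=1/660 → 1980.
Total e_ss = 1980.

1980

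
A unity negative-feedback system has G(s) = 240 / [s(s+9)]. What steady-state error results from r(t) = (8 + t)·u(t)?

0.0375

The open loop has one pole at the origin → type 1 system. Treating each term separately:
  • 8: tracked with zero error.
  • t: e_ss = 1/K_v with K_v=80/3 → 0.0375.
Total e_ss = 0.0375.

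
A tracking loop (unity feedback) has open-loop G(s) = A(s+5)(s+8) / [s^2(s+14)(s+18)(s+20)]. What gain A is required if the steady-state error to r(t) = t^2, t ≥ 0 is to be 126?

The open loop has two poles at the origin → type 2 system.
K_a = lim_{s→0} s^2·G(s) = A·5·8 / (14·18·20) = (1/126)·A.
e_ss = 2/K_a = 126 ⇒ K_a = 1/63 ⇒ A = (1/63)/(1/126) = 2.

2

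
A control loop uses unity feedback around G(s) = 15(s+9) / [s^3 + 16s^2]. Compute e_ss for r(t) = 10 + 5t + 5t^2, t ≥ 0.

32/27

Factoring s^2 from the denominator leaves a polynomial with constant term 16, so the system is type 2. Treating each term separately:
  • 10: tracked with zero error.
  • 5t: tracked with zero error.
  • 5t^2: e_ss = 10/K_a with K_a=8.4375 → 32/27.
Total e_ss = 32/27.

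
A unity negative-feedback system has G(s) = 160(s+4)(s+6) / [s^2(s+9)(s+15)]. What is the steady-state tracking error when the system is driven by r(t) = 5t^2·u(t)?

G(s) has two factors of s in the denominator, so the system is type 2.
K_a = lim_{s→0} s^2·G(s) = 160·4·6 / (9·15) = 256/9.
r(t) = 5t^2 gives R(s) = 10/s^3.
e_ss = 10/K_a = 10/(256/9) = 45/128.

45/128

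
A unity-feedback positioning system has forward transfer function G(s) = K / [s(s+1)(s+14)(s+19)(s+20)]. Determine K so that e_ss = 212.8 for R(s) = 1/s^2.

25

G(s) has one factor of s in the denominator, so the system is type 1.
K_v = lim_{s→0} s·G(s) = K / (1·14·19·20) = (1/5320)·K.
e_ss = 1/K_v = 212.8 ⇒ K_v = 5/1064 ⇒ K = (5/1064)/(1/5320) = 25.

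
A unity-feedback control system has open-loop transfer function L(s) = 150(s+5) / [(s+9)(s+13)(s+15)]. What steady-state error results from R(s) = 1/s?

System type = 0 (no poles at s=0).
K_p = lim_{s→0} L(s) = 150·5 / (9·13·15) = 50/117.
e_ss = 1/(1 + K_p) = 1/(167/117) = 117/167.

117/167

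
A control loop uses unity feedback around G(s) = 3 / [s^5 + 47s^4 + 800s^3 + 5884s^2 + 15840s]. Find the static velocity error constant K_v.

1/5280

The denominator has no term below 15840s — 1 pole at s=0, type 1.
K_v = lim_{s→0} s·G(s) = 3 / 15840 = 1/5280.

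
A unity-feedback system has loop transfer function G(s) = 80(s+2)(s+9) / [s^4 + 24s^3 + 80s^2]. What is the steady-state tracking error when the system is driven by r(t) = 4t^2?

Lowest-order denominator term is 80s^2, so the open loop has 2 poles at the origin → type 2 system.
K_a = lim_{s→0} s^2·G(s) = 80·2·9 / 80 = 18.
r(t) = 4t^2 gives R(s) = 8/s^3.
e_ss = 8/K_a = 8/18 = 4/9.

4/9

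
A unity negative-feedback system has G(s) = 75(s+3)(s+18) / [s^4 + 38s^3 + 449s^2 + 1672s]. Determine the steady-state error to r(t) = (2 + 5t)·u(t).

Lowest-order denominator term is 1672s, so the open loop has 1 pole at the origin → type 1 system. Treating each term separately:
  • 2: tracked with zero error.
  • 5t: e_ss = 5/K_v with K_v=2025/836 → 836/405.
Total e_ss = 836/405.

836/405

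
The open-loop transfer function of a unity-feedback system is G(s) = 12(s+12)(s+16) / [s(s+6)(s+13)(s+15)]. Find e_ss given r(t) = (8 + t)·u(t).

65/128

One free integrator in G(s): this is a type 1 system. Treating each term separately:
  • 8: tracked with zero error.
  • t: e_ss = 1/K_v with K_v=128/65 → 65/128.
Total e_ss = 65/128.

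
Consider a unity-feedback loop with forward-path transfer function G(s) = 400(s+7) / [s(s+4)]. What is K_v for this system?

700

The open loop has one pole at the origin → type 1 system.
K_v = lim_{s→0} s·G(s) = 400·7 / (4) = 700.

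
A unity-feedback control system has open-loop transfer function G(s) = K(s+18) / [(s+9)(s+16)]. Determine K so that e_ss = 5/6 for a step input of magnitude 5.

No free integrators in G(s): this is a type 0 system.
K_p = lim_{s→0} G(s) = K·18 / (9·16) = 0.125·K.
e_ss = 5/(1 + K_p) = 5/6 ⇒ 1 + 0.125·K = 6 ⇒ K = 40.

40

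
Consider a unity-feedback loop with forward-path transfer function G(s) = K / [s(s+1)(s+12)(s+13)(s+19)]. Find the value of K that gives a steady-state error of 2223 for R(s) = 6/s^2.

G(s) has one factor of s in the denominator, so the system is type 1.
K_v = lim_{s→0} s·G(s) = K / (1·12·13·19) = (1/2964)·K.
e_ss = 6/K_v = 2223 ⇒ K_v = 2/741 ⇒ K = (2/741)/(1/2964) = 8.

8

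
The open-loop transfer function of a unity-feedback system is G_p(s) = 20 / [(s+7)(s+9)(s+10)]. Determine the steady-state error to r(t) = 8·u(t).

504/65

System type = 0 (no poles at s=0).
K_p = lim_{s→0} G_p(s) = 20 / (7·9·10) = 2/63.
e_ss = 8/(1 + K_p) = 8/(65/63) = 504/65.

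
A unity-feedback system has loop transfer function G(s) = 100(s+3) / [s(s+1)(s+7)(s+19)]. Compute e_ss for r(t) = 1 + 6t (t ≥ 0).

One free integrator in G(s): this is a type 1 system. Treating each term separately:
  • 1: tracked with zero error.
  • 6t: e_ss = 6/K_v with K_v=300/133 → 2.66.
Total e_ss = 2.66.

2.66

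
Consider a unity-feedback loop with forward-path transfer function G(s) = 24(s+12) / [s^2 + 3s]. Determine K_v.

Lowest-order denominator term is 3s, so the open loop has 1 pole at the origin → type 1 system.
K_v = lim_{s→0} s·G(s) = 24·12 / 3 = 96.

96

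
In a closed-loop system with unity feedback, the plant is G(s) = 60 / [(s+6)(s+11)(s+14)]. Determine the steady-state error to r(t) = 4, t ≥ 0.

154/41

The open loop has no poles at the origin → type 0 system.
K_p = lim_{s→0} G(s) = 60 / (6·11·14) = 5/77.
e_ss = 4/(1 + K_p) = 4/(82/77) = 154/41.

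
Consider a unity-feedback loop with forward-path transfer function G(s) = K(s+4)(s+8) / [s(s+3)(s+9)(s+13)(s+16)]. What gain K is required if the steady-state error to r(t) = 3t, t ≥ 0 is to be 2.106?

250

One free integrator in G(s): this is a type 1 system.
K_v = lim_{s→0} s·G(s) = K·4·8 / (3·9·13·16) = (2/351)·K.
e_ss = 3/K_v = 2.106 ⇒ K_v = 500/351 ⇒ K = (500/351)/(2/351) = 250.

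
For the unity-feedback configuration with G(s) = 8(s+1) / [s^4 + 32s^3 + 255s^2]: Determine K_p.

infinity

K_p = lim_{s→0} G(s); with 2 poles at the origin the limit diverges, so K_p = ∞.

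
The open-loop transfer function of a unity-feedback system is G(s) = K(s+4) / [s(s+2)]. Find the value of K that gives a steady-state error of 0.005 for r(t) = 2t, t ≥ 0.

One free integrator in G(s): this is a type 1 system.
K_v = lim_{s→0} s·G(s) = K·4 / (2) = 2·K.
e_ss = 2/K_v = 0.005 ⇒ K_v = 400 ⇒ K = 400/2 = 200.

200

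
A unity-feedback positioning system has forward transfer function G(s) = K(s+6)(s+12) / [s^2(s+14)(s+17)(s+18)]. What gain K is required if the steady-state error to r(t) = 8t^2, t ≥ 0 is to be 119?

The open loop has two poles at the origin → type 2 system.
K_a = lim_{s→0} s^2·G(s) = K·6·12 / (14·17·18) = (2/119)·K.
e_ss = 16/K_a = 119 ⇒ K_a = 16/119 ⇒ K = (16/119)/(2/119) = 8.

8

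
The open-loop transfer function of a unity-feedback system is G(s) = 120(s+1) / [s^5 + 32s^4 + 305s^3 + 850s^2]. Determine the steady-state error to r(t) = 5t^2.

Lowest-order denominator term is 850s^2, so the open loop has 2 poles at the origin → type 2 system.
K_a = lim_{s→0} s^2·G(s) = 120·1 / 850 = 12/85.
r(t) = 5t^2 gives R(s) = 10/s^3.
e_ss = 10/K_a = 10/(12/85) = 425/6.

425/6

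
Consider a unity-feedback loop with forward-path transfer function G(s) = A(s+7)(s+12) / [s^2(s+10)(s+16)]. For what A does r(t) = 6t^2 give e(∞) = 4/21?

120

G(s) has two factors of s in the denominator, so the system is type 2.
K_a = lim_{s→0} s^2·G(s) = A·7·12 / (10·16) = 0.525·A.
e_ss = 12/K_a = 4/21 ⇒ K_a = 63 ⇒ A = 63/0.525 = 120.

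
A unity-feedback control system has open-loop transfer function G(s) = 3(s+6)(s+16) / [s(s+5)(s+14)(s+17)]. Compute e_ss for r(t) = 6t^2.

infinity

System type = 1 (one pole at s=0).
K_a = lim_{s→0} s^2·G(s) = 0; the steady-state error to this parabolic input grows without bound.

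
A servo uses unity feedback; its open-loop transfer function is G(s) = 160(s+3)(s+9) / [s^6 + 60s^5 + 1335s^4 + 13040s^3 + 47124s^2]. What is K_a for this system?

120/1309

Lowest-order denominator term is 47124s^2, so the open loop has 2 poles at the origin → type 2 system.
K_a = lim_{s→0} s^2·G(s) = 160·3·9 / 47124 = 120/1309.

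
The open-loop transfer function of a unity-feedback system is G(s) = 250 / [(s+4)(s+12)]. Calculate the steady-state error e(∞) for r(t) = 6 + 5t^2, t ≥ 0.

infinity

No free integrators in G(s): this is a type 0 system. By superposition:
  • 6: e_ss = 6/(1+K_p) with K_p=125/24 → 144/149.
  • 5t^2: a type-0 system cannot track it, e_ss → ∞.
The unbounded component dominates.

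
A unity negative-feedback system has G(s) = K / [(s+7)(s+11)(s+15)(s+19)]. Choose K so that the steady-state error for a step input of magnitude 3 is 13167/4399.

50

G(s) has no factors of s in the denominator, so the system is type 0.
K_p = lim_{s→0} G(s) = K / (7·11·15·19) = (1/21945)·K.
e_ss = 3/(1 + K_p) = 13167/4399 ⇒ 1 + (1/21945)·K = 4399/4389 ⇒ K = 50.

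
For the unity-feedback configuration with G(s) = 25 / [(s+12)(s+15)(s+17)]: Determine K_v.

System type = 0 (no poles at s=0).
K_v = lim_{s→0} s·G(s) = 0 (the extra factor of s kills the finite limit).

0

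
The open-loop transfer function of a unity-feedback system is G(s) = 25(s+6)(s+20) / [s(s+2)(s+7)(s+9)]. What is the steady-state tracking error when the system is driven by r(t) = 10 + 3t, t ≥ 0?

0.126

G(s) has one factor of s in the denominator, so the system is type 1. Taking each input component in turn:
  • 10: tracked with zero error.
  • 3t: e_ss = 3/K_v with K_v=500/21 → 0.126.
Total e_ss = 0.126.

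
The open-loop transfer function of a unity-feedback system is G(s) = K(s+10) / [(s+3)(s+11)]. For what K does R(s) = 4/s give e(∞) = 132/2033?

200

G(s) has no factors of s in the denominator, so the system is type 0.
K_p = lim_{s→0} G(s) = K·10 / (3·11) = (10/33)·K.
e_ss = 4/(1 + K_p) = 132/2033 ⇒ 1 + (10/33)·K = 2033/33 ⇒ K = 200.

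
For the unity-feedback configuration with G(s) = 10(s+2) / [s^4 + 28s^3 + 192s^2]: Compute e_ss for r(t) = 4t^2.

76.8

Lowest-order denominator term is 192s^2, so the open loop has 2 poles at the origin → type 2 system.
K_a = lim_{s→0} s^2·G(s) = 10·2 / 192 = 5/48.
r(t) = 4t^2 gives R(s) = 8/s^3.
e_ss = 8/K_a = 8/(5/48) = 76.8.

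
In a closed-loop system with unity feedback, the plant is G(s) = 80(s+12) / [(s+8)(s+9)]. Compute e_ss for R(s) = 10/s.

G(s) has no factors of s in the denominator, so the system is type 0.
K_p = lim_{s→0} G(s) = 80·12 / (8·9) = 40/3.
e_ss = 10/(1 + K_p) = 10/(43/3) = 30/43.

30/43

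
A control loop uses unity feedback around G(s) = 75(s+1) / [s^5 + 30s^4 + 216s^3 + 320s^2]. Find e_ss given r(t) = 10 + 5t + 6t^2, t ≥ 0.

51.2

Lowest-order denominator term is 320s^2, so the open loop has 2 poles at the origin → type 2 system. Taking each input component in turn:
  • 10: tracked with zero error.
  • 5t: tracked with zero error.
  • 6t^2: e_ss = 12/K_a with K_a=15/64 → 51.2.
Total e_ss = 51.2.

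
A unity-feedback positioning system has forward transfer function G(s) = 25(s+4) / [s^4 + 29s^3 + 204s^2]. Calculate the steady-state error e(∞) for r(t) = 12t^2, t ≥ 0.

48.96

Lowest-order denominator term is 204s^2, so the open loop has 2 poles at the origin → type 2 system.
K_a = lim_{s→0} s^2·G(s) = 25·4 / 204 = 25/51.
r(t) = 12t^2 gives R(s) = 24/s^3.
e_ss = 24/K_a = 24/(25/51) = 48.96.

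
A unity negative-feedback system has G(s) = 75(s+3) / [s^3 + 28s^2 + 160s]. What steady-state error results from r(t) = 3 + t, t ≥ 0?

Factoring s from the denominator leaves a polynomial with constant term 160, so the system is type 1. Taking each input component in turn:
  • 3: tracked with zero error.
  • t: e_ss = 1/K_v with K_v=45/32 → 32/45.
Total e_ss = 32/45.

32/45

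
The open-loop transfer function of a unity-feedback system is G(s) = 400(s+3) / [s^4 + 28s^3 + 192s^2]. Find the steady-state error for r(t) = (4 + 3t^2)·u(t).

0.96

Lowest-order denominator term is 192s^2, so the open loop has 2 poles at the origin → type 2 system. Treating each term separately:
  • 4: tracked with zero error.
  • 3t^2: e_ss = 6/K_a with K_a=6.25 → 0.96.
Total e_ss = 0.96.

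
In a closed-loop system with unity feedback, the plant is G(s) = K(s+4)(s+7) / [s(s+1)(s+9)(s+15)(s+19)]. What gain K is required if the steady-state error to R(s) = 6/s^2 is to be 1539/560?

G(s) has one factor of s in the denominator, so the system is type 1.
K_v = lim_{s→0} s·G(s) = K·4·7 / (1·9·15·19) = (28/2565)·K.
e_ss = 6/K_v = 1539/560 ⇒ K_v = 1120/513 ⇒ K = (1120/513)/(28/2565) = 200.

200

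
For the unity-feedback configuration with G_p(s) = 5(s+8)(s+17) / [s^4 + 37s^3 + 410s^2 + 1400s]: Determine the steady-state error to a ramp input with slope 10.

350/17

Lowest-order denominator term is 1400s, so the open loop has 1 pole at the origin → type 1 system.
K_v = lim_{s→0} s·G_p(s) = 5·8·17 / 1400 = 17/35.
e_ss = 10/K_v = 10/(17/35) = 350/17.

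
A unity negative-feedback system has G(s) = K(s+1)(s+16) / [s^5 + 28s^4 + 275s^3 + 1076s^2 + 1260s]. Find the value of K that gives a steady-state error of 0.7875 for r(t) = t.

100

Lowest-order denominator term is 1260s, so the open loop has 1 pole at the origin → type 1 system.
K_v = lim_{s→0} s·G(s) = K·1·16 / 1260 = (4/315)·K.
e_ss = 1/K_v = 0.7875 ⇒ K_v = 80/63 ⇒ K = (80/63)/(4/315) = 100.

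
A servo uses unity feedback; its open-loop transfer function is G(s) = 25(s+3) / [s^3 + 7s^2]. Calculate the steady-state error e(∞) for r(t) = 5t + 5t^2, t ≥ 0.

14/15

The denominator has no term below 7s^2 — 2 poles at s=0, type 2. By superposition:
  • 5t: tracked with zero error.
  • 5t^2: e_ss = 10/K_a with K_a=75/7 → 14/15.
Total e_ss = 14/15.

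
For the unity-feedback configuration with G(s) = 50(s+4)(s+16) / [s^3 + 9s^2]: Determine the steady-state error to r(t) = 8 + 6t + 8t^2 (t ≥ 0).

Factoring s^2 from the denominator leaves a polynomial with constant term 9, so the system is type 2. Taking each input component in turn:
  • 8: tracked with zero error.
  • 6t: tracked with zero error.
  • 8t^2: e_ss = 16/K_a with K_a=3200/9 → 0.045.
Total e_ss = 0.045.

0.045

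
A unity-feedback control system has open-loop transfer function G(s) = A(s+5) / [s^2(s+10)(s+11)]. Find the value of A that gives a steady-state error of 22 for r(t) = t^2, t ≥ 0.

2

G(s) has two factors of s in the denominator, so the system is type 2.
K_a = lim_{s→0} s^2·G(s) = A·5 / (10·11) = (1/22)·A.
e_ss = 2/K_a = 22 ⇒ K_a = 1/11 ⇒ A = (1/11)/(1/22) = 2.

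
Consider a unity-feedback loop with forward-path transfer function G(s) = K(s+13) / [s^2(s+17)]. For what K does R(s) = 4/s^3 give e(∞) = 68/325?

25

The open loop has two poles at the origin → type 2 system.
K_a = lim_{s→0} s^2·G(s) = K·13 / (17) = (13/17)·K.
e_ss = 4/K_a = 68/325 ⇒ K_a = 325/17 ⇒ K = (325/17)/(13/17) = 25.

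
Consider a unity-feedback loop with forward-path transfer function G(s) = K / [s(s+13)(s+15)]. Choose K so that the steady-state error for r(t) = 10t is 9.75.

One free integrator in G(s): this is a type 1 system.
K_v = lim_{s→0} s·G(s) = K / (13·15) = (1/195)·K.
e_ss = 10/K_v = 9.75 ⇒ K_v = 40/39 ⇒ K = (40/39)/(1/195) = 200.

200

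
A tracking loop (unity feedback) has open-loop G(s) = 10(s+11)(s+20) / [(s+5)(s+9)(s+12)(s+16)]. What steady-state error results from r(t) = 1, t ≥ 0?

G(s) has no factors of s in the denominator, so the system is type 0.
K_p = lim_{s→0} G(s) = 10·11·20 / (5·9·12·16) = 55/216.
e_ss = 1/(1 + K_p) = 1/(271/216) = 216/271.

216/271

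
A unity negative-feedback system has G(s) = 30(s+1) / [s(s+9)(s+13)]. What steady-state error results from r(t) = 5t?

The open loop has one pole at the origin → type 1 system.
K_v = lim_{s→0} s·G(s) = 30·1 / (9·13) = 10/39.
e_ss = 5/K_v = 5/(10/39) = 19.5.

19.5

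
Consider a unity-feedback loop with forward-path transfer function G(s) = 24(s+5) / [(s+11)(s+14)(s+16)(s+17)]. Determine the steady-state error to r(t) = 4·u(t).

System type = 0 (no poles at s=0).
K_p = lim_{s→0} G(s) = 24·5 / (11·14·16·17) = 15/5236.
e_ss = 4/(1 + K_p) = 4/(5251/5236) = 20944/5251.

20944/5251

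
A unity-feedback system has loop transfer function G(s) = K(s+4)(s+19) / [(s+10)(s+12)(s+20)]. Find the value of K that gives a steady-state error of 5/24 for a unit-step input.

120

The open loop has no poles at the origin → type 0 system.
K_p = lim_{s→0} G(s) = K·4·19 / (10·12·20) = (19/600)·K.
e_ss = 1/(1 + K_p) = 5/24 ⇒ 1 + (19/600)·K = 4.8 ⇒ K = 120.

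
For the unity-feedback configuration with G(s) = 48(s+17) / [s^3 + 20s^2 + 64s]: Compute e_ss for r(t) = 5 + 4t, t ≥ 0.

16/51

Factoring s from the denominator leaves a polynomial with constant term 64, so the system is type 1. Taking each input component in turn:
  • 5: tracked with zero error.
  • 4t: e_ss = 4/K_v with K_v=12.75 → 16/51.
Total e_ss = 16/51.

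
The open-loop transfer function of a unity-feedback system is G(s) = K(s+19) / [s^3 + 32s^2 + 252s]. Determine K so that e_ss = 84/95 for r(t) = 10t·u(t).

150

The denominator has no term below 252s — 1 pole at s=0, type 1.
K_v = lim_{s→0} s·G(s) = K·19 / 252 = (19/252)·K.
e_ss = 10/K_v = 84/95 ⇒ K_v = 475/42 ⇒ K = (475/42)/(19/252) = 150.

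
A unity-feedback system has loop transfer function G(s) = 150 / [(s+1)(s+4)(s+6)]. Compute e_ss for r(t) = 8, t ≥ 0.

System type = 0 (no poles at s=0).
K_p = lim_{s→0} G(s) = 150 / (1·4·6) = 6.25.
e_ss = 8/(1 + K_p) = 8/7.25 = 32/29.

32/29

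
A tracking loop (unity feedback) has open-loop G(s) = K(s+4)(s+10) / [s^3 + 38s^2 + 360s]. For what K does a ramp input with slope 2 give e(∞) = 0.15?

Factoring s from the denominator leaves a polynomial with constant term 360, so the system is type 1.
K_v = lim_{s→0} s·G(s) = K·4·10 / 360 = (1/9)·K.
e_ss = 2/K_v = 0.15 ⇒ K_v = 40/3 ⇒ K = (40/3)/(1/9) = 120.

120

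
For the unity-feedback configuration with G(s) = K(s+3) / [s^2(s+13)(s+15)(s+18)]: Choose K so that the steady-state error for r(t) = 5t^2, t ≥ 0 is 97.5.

System type = 2 (two poles at s=0).
K_a = lim_{s→0} s^2·G(s) = K·3 / (13·15·18) = (1/1170)·K.
e_ss = 10/K_a = 97.5 ⇒ K_a = 4/39 ⇒ K = (4/39)/(1/1170) = 120.

120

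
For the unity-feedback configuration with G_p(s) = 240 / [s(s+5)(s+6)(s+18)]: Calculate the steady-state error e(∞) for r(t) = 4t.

The open loop has one pole at the origin → type 1 system.
K_v = lim_{s→0} s·G_p(s) = 240 / (5·6·18) = 4/9.
e_ss = 4/K_v = 4/(4/9) = 9.

9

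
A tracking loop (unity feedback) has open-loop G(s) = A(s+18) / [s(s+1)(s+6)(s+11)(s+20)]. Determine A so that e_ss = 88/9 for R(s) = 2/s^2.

One free integrator in G(s): this is a type 1 system.
K_v = lim_{s→0} s·G(s) = A·18 / (1·6·11·20) = (3/220)·A.
e_ss = 2/K_v = 88/9 ⇒ K_v = 9/44 ⇒ A = (9/44)/(3/220) = 15.

15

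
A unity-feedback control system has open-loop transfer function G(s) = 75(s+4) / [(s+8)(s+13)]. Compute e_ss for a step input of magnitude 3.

No free integrators in G(s): this is a type 0 system.
K_p = lim_{s→0} G(s) = 75·4 / (8·13) = 75/26.
e_ss = 3/(1 + K_p) = 3/(101/26) = 78/101.

78/101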